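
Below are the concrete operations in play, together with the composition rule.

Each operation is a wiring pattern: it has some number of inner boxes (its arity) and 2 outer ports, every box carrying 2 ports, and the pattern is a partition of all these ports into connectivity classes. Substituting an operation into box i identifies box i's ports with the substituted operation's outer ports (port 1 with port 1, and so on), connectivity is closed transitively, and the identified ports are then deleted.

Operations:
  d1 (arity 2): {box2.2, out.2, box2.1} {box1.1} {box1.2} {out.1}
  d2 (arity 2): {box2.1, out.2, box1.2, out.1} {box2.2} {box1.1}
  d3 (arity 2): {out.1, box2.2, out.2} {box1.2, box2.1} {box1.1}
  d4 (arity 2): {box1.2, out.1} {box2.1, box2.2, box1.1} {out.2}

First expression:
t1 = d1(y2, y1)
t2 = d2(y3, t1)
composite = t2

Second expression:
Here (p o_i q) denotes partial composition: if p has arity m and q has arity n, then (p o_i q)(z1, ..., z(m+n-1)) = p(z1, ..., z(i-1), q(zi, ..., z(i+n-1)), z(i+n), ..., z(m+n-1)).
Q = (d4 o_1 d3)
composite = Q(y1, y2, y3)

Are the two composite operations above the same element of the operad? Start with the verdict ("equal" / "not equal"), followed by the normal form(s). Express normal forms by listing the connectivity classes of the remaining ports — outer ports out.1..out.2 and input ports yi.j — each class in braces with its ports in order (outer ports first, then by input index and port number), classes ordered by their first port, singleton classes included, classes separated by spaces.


Reducing the first expression gives {out.1, out.2, y3.2} {y1.1, y1.2} {y2.1} {y2.2} {y3.1}
Reducing the second expression gives {out.1, y2.2, y3.1, y3.2} {out.2} {y1.1} {y1.2, y2.1}
The normal forms differ: not equal.

not equal; the first gives {out.1, out.2, y3.2} {y1.1, y1.2} {y2.1} {y2.2} {y3.1} and the second {out.1, y2.2, y3.1, y3.2} {out.2} {y1.1} {y1.2, y2.1}


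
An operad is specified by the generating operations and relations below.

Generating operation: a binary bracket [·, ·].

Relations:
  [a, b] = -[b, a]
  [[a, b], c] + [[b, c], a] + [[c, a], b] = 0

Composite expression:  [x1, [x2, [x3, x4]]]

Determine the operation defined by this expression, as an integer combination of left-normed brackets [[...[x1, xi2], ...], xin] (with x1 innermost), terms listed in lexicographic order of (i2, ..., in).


[[[x1, x2], x3], x4] - [[[x1, x2], x4], x3] - [[[x1, x3], x4], x2] + [[[x1, x4], x3], x2]

Antisymmetry and Jacobi reduce to x1-anchored left-normed brackets.
Composite bracket: [x1, [x2, [x3, x4]]]
Under [a, b] = ab - ba we get 8 signed associative words (2^3 = 8).
Only words starting with x1 matter:
  from x1x2x3x4, sign +1: term +[[[x1, x2], x3], x4]
  from x1x2x4x3, sign -1: term -[[[x1, x2], x4], x3]
  from x1x3x4x2, sign -1: term -[[[x1, x3], x4], x2]
  from x1x4x3x2, sign +1: term +[[[x1, x4], x3], x2]


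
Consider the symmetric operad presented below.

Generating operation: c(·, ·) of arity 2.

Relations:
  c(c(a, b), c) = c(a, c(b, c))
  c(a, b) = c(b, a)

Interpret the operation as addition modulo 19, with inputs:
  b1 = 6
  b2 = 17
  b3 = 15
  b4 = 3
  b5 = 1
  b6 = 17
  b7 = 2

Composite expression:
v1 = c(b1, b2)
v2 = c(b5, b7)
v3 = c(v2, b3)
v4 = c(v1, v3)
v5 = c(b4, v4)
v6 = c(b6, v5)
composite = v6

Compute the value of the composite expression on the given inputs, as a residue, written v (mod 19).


4 (mod 19)

c(b1, b2) = 4
c(b5, b7) = 3
c(c(b5, b7), b3) = 18
c(c(b1, b2), c(c(b5, b7), b3)) = 3
c(b4, c(c(b1, b2), c(c(b5, b7), b3))) = 6
c(b6, c(b4, c(c(b1, b2), c(c(b5, b7), b3)))) = 4


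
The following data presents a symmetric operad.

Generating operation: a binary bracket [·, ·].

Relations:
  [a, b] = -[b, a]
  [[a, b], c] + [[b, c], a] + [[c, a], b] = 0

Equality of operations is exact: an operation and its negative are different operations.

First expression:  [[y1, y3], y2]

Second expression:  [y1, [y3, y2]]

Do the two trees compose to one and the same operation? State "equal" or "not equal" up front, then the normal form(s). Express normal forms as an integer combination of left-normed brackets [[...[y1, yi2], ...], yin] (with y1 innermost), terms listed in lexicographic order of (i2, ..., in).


not equal: they reduce to [[y1, y3], y2] and -[[y1, y2], y3] + [[y1, y3], y2]

In normal form, the first expression is [[y1, y3], y2]
In normal form, the second expression is -[[y1, y2], y3] + [[y1, y3], y2]
Distinct normal forms: not equal.


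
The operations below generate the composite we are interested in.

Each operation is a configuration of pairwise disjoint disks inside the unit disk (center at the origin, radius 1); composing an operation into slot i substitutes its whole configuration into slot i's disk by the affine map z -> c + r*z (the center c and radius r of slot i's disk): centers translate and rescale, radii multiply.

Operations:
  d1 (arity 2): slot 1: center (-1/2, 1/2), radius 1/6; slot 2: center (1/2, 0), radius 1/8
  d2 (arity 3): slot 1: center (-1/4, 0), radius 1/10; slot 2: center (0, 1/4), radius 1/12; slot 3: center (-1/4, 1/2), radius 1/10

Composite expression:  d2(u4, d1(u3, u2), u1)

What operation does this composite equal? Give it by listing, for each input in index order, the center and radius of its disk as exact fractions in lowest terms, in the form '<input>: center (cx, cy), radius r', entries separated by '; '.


u1: center (-1/4, 1/2), radius 1/10; u2: center (1/24, 1/4), radius 1/96; u3: center (-1/24, 7/24), radius 1/72; u4: center (-1/4, 0), radius 1/10


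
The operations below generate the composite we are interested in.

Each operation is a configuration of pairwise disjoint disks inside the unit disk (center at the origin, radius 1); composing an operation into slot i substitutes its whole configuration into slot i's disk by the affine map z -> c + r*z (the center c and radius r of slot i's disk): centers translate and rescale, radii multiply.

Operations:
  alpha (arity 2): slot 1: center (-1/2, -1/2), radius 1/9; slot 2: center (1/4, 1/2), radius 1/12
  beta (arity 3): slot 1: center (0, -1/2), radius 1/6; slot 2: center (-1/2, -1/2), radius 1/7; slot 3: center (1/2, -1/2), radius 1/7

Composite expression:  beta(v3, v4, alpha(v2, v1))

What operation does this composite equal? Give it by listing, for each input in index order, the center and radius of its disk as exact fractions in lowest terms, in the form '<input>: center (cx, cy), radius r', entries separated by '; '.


v1: center (15/28, -3/7), radius 1/84; v2: center (3/7, -4/7), radius 1/63; v3: center (0, -1/2), radius 1/6; v4: center (-1/2, -1/2), radius 1/7

Affine substitution under beta: radii multiply and v-centers shift.
for v3, the 1-step affine chain lands on center (0, -1/2), radius 1/6
for v4, the 1-step affine chain lands on center (-1/2, -1/2), radius 1/7
for v2, the 2-step affine chain lands on center (3/7, -4/7), radius 1/63
for v1, the 2-step affine chain lands on center (15/28, -3/7), radius 1/84


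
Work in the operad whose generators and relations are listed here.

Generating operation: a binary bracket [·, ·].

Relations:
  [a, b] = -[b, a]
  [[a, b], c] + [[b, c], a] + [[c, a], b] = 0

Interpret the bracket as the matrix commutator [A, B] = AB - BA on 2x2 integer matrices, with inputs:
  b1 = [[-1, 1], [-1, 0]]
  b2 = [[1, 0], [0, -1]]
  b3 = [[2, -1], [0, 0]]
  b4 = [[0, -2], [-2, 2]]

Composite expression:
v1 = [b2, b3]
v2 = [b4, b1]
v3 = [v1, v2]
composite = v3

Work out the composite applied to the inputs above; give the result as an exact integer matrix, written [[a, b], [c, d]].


[[0, 16], [0, 0]]

[b2, b3] = [[0, -2], [0, 0]]
[b4, b1] = [[4, -4], [0, -4]]
[[b2, b3], [b4, b1]] = [[0, 16], [0, 0]]


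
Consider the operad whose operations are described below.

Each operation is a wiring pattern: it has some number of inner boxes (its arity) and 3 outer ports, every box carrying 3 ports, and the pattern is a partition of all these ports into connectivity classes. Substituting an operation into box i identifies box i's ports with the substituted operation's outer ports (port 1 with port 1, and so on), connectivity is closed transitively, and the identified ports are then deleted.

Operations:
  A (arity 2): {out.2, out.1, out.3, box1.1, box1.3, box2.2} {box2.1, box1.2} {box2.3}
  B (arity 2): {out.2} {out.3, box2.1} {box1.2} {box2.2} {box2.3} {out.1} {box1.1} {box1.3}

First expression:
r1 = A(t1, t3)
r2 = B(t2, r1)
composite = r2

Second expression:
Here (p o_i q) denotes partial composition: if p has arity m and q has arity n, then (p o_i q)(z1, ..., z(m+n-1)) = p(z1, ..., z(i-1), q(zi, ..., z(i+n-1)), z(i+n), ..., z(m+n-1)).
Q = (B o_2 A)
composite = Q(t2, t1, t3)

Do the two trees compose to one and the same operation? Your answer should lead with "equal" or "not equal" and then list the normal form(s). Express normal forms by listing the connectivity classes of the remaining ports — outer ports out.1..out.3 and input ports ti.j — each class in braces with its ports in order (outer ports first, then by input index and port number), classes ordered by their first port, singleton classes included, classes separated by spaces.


equal; both compose to {out.1} {out.2} {out.3, t1.1, t1.3, t3.2} {t1.2, t3.1} {t2.1} {t2.2} {t2.3} {t3.3}

Normal form of the first expression: {out.1} {out.2} {out.3, t1.1, t1.3, t3.2} {t1.2, t3.1} {t2.1} {t2.2} {t2.3} {t3.3}
Normal form of the second expression: {out.1} {out.2} {out.3, t1.1, t1.3, t3.2} {t1.2, t3.1} {t2.1} {t2.2} {t2.3} {t3.3}
Identical normal forms: equal.


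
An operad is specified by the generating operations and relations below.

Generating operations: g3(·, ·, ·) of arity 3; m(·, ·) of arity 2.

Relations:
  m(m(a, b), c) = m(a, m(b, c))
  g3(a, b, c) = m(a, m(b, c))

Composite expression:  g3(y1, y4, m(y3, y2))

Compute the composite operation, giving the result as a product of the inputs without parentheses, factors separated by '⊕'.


y1 ⊕ y4 ⊕ y3 ⊕ y2

The g3-tree's shape is irrelevant; the y-reading-order decides.
m(y3, y2) linearizes to y3 ⊕ y2
g3(y1, y4, m(y3, y2)) linearizes to y1 ⊕ y4 ⊕ y3 ⊕ y2


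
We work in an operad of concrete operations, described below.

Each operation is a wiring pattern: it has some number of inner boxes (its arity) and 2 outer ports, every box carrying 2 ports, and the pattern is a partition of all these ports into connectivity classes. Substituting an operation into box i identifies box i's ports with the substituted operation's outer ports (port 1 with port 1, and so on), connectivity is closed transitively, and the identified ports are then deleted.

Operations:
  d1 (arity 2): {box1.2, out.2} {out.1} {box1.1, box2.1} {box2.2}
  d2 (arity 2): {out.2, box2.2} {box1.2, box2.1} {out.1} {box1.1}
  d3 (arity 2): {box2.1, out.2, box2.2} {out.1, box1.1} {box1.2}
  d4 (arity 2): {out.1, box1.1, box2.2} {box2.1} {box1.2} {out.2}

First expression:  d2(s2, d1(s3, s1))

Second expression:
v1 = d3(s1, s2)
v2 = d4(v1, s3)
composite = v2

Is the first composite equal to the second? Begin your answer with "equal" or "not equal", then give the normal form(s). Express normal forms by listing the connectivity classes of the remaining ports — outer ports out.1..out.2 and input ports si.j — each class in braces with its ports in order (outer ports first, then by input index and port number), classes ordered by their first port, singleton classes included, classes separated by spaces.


not equal; first: {out.1} {out.2, s3.2} {s1.1, s3.1} {s1.2} {s2.1} {s2.2}; second: {out.1, s1.1, s3.2} {out.2} {s1.2} {s2.1, s2.2} {s3.1}

The first expression reduces to {out.1} {out.2, s3.2} {s1.1, s3.1} {s1.2} {s2.1} {s2.2}
The second expression reduces to {out.1, s1.1, s3.2} {out.2} {s1.2} {s2.1, s2.2} {s3.1}
They disagree, so not equal.


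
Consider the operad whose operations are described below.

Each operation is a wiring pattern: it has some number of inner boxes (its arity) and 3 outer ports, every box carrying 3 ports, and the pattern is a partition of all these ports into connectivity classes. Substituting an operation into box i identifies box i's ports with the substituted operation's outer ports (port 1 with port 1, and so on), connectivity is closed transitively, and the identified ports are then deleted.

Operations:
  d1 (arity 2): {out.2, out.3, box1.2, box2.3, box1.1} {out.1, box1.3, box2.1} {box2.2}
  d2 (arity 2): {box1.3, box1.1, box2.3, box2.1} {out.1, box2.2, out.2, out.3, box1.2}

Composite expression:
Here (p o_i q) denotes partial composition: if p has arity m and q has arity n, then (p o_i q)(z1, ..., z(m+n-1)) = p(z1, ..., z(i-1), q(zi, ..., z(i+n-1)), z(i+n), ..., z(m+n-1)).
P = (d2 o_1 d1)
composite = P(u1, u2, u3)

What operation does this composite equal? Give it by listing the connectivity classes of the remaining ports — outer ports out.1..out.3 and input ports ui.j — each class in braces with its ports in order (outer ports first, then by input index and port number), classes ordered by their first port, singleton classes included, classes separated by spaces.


{out.1, out.2, out.3, u1.1, u1.2, u1.3, u2.1, u2.3, u3.1, u3.2, u3.3} {u2.2}


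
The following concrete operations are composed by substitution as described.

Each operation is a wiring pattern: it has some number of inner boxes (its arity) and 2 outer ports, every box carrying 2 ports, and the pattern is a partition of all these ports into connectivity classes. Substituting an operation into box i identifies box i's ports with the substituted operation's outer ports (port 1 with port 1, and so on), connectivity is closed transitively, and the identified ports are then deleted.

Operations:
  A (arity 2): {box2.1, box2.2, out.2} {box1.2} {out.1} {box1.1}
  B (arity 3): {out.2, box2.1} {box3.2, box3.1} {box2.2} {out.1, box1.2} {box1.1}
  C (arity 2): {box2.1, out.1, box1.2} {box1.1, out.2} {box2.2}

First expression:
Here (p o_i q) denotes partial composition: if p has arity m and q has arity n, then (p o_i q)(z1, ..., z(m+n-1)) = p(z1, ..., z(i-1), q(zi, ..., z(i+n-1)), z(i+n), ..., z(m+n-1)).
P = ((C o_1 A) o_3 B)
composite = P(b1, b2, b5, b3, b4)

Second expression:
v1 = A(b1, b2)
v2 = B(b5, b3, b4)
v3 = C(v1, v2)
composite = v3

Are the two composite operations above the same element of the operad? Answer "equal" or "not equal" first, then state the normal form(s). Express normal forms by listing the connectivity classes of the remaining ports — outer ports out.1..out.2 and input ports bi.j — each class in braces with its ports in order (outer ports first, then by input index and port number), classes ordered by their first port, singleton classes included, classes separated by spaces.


The first expression reduces to {out.1, b2.1, b2.2, b5.2} {out.2} {b1.1} {b1.2} {b3.1} {b3.2} {b4.1, b4.2} {b5.1}
The second expression reduces to {out.1, b2.1, b2.2, b5.2} {out.2} {b1.1} {b1.2} {b3.1} {b3.2} {b4.1, b4.2} {b5.1}
Same normal form: equal.

equal — both sides give {out.1, b2.1, b2.2, b5.2} {out.2} {b1.1} {b1.2} {b3.1} {b3.2} {b4.1, b4.2} {b5.1}


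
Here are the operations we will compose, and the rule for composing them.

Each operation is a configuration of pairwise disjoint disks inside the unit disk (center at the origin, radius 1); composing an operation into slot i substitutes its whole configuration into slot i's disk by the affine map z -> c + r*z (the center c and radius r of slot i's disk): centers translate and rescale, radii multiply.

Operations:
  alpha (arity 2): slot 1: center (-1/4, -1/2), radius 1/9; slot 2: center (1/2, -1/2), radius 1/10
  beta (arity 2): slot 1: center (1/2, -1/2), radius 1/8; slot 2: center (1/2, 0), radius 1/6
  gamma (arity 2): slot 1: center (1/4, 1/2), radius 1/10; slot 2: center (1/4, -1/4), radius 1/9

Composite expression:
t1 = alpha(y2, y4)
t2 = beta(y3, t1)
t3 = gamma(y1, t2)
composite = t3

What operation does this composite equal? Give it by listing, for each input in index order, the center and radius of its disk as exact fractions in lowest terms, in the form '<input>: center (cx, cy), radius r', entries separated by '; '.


y1: center (1/4, 1/2), radius 1/10; y2: center (65/216, -7/27), radius 1/486; y3: center (11/36, -11/36), radius 1/72; y4: center (17/54, -7/27), radius 1/540

Below gamma, radii multiply path by path; the y-disk centers shift.
y1: after 1 affine step, its disk has center (1/4, 1/2), radius 1/10
y3: after 2 affine steps, its disk has center (11/36, -11/36), radius 1/72
y2: after 3 affine steps, its disk has center (65/216, -7/27), radius 1/486
y4: after 3 affine steps, its disk has center (17/54, -7/27), radius 1/540


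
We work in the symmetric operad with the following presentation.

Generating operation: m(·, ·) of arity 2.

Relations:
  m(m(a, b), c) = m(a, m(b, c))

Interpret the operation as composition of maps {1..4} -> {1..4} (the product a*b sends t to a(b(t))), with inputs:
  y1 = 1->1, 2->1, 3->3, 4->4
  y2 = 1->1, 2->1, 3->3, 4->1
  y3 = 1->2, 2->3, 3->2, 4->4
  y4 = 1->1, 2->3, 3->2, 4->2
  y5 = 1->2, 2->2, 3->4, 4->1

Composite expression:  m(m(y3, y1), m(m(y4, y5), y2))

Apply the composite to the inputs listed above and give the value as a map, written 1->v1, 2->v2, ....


m(y3, y1) = 1->2, 2->2, 3->2, 4->4
m(y4, y5) = 1->3, 2->3, 3->2, 4->1
m(m(y4, y5), y2) = 1->3, 2->3, 3->2, 4->3
m(m(y3, y1), m(m(y4, y5), y2)) = 1->2, 2->2, 3->2, 4->2

1->2, 2->2, 3->2, 4->2


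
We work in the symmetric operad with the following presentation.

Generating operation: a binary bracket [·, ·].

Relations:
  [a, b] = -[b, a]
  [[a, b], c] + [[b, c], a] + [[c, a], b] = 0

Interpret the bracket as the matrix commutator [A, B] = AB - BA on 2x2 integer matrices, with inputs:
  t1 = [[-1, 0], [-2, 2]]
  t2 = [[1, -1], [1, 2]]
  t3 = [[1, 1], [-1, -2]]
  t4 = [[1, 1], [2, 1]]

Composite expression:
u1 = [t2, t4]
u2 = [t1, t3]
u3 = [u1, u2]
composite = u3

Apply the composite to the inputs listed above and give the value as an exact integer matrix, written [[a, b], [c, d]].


[[15, 22], [-46, -15]]

[t2, t4] = [[-3, -1], [2, 3]]
[t1, t3] = [[2, -3], [-9, -2]]
[[t2, t4], [t1, t3]] = [[15, 22], [-46, -15]]


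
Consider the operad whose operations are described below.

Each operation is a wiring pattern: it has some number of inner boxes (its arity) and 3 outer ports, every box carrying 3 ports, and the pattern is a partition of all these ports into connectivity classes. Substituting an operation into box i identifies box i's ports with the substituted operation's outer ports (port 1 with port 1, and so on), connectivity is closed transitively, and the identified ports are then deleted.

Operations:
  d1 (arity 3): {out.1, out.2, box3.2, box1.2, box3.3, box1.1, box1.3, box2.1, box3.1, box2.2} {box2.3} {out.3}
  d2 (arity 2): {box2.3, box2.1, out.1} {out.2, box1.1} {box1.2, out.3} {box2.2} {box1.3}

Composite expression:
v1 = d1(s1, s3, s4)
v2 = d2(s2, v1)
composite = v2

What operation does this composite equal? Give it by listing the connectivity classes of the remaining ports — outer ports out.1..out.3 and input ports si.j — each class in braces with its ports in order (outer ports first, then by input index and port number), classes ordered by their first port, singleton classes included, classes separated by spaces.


{out.1, s1.1, s1.2, s1.3, s3.1, s3.2, s4.1, s4.2, s4.3} {out.2, s2.1} {out.3, s2.2} {s2.3} {s3.3}

Substituting into d2 glues patterns; closure does the rest.
composing d1 on (s1, s3, s4), with out.j its own outer ports: {out.1, out.2, s1.1, s1.2, s1.3, s3.1, s3.2, s4.1, s4.2, s4.3} {out.3} {s3.3}
composing d2 on (s2, s1, s3, s4), with out.j its own outer ports: {out.1, s1.1, s1.2, s1.3, s3.1, s3.2, s4.1, s4.2, s4.3} {out.2, s2.1} {out.3, s2.2} {s2.3} {s3.3}


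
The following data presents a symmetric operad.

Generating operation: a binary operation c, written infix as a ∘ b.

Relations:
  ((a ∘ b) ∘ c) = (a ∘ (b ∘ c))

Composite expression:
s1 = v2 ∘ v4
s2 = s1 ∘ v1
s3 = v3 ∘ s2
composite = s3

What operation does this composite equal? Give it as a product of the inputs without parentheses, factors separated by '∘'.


Every regrouping of c is equal, so read the v-inputs in written order.
(v2 ∘ v4) linearizes to v2 ∘ v4
((v2 ∘ v4) ∘ v1) linearizes to v2 ∘ v4 ∘ v1
(v3 ∘ ((v2 ∘ v4) ∘ v1)) linearizes to v3 ∘ v2 ∘ v4 ∘ v1

v3 ∘ v2 ∘ v4 ∘ v1


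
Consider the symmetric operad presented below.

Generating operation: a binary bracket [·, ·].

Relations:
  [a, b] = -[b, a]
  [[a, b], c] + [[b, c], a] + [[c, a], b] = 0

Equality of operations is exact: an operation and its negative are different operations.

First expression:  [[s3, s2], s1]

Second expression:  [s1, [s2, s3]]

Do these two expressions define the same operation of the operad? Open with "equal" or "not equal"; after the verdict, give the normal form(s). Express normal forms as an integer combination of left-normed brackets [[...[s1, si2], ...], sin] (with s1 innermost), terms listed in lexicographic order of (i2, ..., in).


equal: each reduces to [[s1, s2], s3] - [[s1, s3], s2]

In normal form, the first expression is [[s1, s2], s3] - [[s1, s3], s2]
In normal form, the second expression is [[s1, s2], s3] - [[s1, s3], s2]
Same normal form: equal.


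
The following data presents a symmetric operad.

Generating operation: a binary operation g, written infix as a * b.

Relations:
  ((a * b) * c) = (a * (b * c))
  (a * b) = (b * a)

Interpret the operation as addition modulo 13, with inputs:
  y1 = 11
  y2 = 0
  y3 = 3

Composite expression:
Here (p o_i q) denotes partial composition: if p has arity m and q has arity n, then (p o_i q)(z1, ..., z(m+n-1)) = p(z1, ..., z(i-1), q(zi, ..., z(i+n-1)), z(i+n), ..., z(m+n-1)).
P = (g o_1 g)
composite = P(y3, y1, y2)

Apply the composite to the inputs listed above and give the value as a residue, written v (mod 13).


1 (mod 13)

(y3 * y1) = 1
((y3 * y1) * y2) = 1


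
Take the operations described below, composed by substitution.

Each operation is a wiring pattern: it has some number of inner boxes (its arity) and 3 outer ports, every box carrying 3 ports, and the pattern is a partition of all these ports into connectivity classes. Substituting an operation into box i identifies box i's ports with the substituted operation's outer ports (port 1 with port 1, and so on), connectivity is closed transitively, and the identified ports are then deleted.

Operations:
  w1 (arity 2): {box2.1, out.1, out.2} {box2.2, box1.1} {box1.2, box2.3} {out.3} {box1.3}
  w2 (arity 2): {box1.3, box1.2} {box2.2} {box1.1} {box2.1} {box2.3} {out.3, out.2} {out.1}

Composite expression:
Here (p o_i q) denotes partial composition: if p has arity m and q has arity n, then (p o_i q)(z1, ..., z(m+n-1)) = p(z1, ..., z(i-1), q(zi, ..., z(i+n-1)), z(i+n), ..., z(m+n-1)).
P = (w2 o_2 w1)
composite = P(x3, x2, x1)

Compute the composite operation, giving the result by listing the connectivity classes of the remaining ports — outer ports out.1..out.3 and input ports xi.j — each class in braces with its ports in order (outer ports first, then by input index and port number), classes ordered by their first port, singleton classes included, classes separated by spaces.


{out.1} {out.2, out.3} {x1.1} {x1.2, x2.1} {x1.3, x2.2} {x2.3} {x3.1} {x3.2, x3.3}

After gluing at w2, chains via deleted ports link the x-ports.
w1 over (x2, x1) gives {out.1, out.2, x1.1} {out.3} {x1.2, x2.1} {x1.3, x2.2} {x2.3}, out.j being that stage's outer ports
w2 over (x3, x2, x1) gives {out.1} {out.2, out.3} {x1.1} {x1.2, x2.1} {x1.3, x2.2} {x2.3} {x3.1} {x3.2, x3.3}, out.j being that stage's outer ports


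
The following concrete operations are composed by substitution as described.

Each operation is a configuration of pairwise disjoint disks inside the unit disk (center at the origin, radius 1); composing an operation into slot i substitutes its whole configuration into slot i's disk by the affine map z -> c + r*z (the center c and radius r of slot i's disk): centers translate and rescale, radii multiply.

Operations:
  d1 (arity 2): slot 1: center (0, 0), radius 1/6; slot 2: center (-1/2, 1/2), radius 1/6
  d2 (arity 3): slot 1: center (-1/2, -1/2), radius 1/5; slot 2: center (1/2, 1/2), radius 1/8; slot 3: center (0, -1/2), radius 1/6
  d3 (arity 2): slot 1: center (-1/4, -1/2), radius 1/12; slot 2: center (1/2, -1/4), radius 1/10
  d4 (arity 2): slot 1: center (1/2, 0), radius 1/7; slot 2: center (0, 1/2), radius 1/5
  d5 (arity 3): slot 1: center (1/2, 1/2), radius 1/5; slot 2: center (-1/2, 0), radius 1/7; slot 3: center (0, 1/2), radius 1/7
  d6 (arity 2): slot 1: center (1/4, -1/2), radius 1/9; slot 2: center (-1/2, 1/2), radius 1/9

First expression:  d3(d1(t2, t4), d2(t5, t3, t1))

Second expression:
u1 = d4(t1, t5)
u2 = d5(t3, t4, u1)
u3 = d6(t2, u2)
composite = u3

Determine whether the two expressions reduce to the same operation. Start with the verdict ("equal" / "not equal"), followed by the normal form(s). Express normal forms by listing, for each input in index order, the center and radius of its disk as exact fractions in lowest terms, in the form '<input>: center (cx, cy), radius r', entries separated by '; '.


Reducing the first expression gives t1: center (1/2, -3/10), radius 1/60; t2: center (-1/4, -1/2), radius 1/72; t3: center (11/20, -1/5), radius 1/80; t4: center (-7/24, -11/24), radius 1/72; t5: center (9/20, -3/10), radius 1/50
Reducing the second expression gives t1: center (-31/63, 5/9), radius 1/441; t2: center (1/4, -1/2), radius 1/9; t3: center (-4/9, 5/9), radius 1/45; t4: center (-5/9, 1/2), radius 1/63; t5: center (-1/2, 71/126), radius 1/315
No match — not equal.

not equal; the first gives t1: center (1/2, -3/10), radius 1/60; t2: center (-1/4, -1/2), radius 1/72; t3: center (11/20, -1/5), radius 1/80; t4: center (-7/24, -11/24), radius 1/72; t5: center (9/20, -3/10), radius 1/50 and the second t1: center (-31/63, 5/9), radius 1/441; t2: center (1/4, -1/2), radius 1/9; t3: center (-4/9, 5/9), radius 1/45; t4: center (-5/9, 1/2), radius 1/63; t5: center (-1/2, 71/126), radius 1/315


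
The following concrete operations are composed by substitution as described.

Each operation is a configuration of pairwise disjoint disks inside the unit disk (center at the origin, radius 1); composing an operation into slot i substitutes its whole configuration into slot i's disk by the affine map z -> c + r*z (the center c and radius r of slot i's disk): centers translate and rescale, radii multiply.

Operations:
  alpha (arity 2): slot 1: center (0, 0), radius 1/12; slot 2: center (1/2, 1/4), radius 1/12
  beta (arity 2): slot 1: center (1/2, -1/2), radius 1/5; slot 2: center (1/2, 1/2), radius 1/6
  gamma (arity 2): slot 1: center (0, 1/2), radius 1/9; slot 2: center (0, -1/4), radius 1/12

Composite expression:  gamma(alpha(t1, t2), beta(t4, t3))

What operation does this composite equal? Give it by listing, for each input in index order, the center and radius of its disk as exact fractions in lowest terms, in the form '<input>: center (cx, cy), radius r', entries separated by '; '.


Nesting under gamma composes maps z -> c + r*z down each t-path.
t1 passes through 2 substitutions, ending at center (0, 1/2), radius 1/108
t2 passes through 2 substitutions, ending at center (1/18, 19/36), radius 1/108
t4 passes through 2 substitutions, ending at center (1/24, -7/24), radius 1/60
t3 passes through 2 substitutions, ending at center (1/24, -5/24), radius 1/72

t1: center (0, 1/2), radius 1/108; t2: center (1/18, 19/36), radius 1/108; t3: center (1/24, -5/24), radius 1/72; t4: center (1/24, -7/24), radius 1/60


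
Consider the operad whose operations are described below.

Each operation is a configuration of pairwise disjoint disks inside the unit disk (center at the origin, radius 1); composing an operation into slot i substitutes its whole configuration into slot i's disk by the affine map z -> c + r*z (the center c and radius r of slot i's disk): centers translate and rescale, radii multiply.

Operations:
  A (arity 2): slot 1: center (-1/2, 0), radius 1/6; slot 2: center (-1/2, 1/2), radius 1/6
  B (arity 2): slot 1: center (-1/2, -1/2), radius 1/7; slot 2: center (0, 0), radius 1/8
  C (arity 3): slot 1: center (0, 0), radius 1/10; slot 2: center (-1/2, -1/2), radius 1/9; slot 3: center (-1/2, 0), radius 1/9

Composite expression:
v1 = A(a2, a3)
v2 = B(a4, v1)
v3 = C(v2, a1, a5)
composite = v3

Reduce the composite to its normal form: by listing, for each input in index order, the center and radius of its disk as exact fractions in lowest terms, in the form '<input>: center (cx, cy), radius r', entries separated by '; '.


a1: center (-1/2, -1/2), radius 1/9; a2: center (-1/160, 0), radius 1/480; a3: center (-1/160, 1/160), radius 1/480; a4: center (-1/20, -1/20), radius 1/70; a5: center (-1/2, 0), radius 1/9

Each a-disk chains the slot maps above it in C; radii multiply.
a4: after 2 affine steps, its disk has center (-1/20, -1/20), radius 1/70
a2: after 3 affine steps, its disk has center (-1/160, 0), radius 1/480
a3: after 3 affine steps, its disk has center (-1/160, 1/160), radius 1/480
a1: after 1 affine step, its disk has center (-1/2, -1/2), radius 1/9
a5: after 1 affine step, its disk has center (-1/2, 0), radius 1/9


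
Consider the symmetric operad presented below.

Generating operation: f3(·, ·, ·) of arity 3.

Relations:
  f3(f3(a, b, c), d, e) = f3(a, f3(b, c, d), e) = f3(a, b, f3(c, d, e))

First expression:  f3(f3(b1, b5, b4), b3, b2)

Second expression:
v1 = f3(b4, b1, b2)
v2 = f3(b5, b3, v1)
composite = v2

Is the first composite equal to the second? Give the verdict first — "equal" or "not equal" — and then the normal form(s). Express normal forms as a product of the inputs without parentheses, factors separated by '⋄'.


Reducing the first expression gives b1 ⋄ b5 ⋄ b4 ⋄ b3 ⋄ b2
Reducing the second expression gives b5 ⋄ b3 ⋄ b4 ⋄ b1 ⋄ b2
The forms do not match — not equal.

not equal; first: b1 ⋄ b5 ⋄ b4 ⋄ b3 ⋄ b2; second: b5 ⋄ b3 ⋄ b4 ⋄ b1 ⋄ b2


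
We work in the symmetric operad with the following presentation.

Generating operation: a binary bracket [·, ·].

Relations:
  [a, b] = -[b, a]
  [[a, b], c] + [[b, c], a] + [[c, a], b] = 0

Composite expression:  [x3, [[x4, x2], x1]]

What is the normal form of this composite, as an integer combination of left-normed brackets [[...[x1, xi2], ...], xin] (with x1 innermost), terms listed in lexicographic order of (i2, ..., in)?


-[[[x1, x2], x4], x3] + [[[x1, x4], x2], x3]

Skip Jacobi rewriting: expand, keep x1-initial words, read off terms.
Composite bracket: [x3, [[x4, x2], x1]]
Expanding via [a, b] = ab - ba: 8 signed words (2^3 = 8).
Words beginning with x1 determine it all:
  x1x2x4x3 (sign -1) contributes -[[[x1, x2], x4], x3]
  x1x4x2x3 (sign +1) contributes +[[[x1, x4], x2], x3]


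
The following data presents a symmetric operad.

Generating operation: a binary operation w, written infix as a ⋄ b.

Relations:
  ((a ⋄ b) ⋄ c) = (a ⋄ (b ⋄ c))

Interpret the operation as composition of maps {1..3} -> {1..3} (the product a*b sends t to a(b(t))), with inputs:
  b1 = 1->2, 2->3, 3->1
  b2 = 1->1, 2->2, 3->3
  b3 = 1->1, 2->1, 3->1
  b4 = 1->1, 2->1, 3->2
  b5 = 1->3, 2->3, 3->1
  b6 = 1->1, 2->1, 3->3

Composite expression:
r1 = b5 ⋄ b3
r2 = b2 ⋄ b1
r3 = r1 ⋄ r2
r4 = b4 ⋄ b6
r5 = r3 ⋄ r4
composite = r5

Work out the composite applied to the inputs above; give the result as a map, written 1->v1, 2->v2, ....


1->3, 2->3, 3->3

(b5 ⋄ b3) = 1->3, 2->3, 3->3
(b2 ⋄ b1) = 1->2, 2->3, 3->1
((b5 ⋄ b3) ⋄ (b2 ⋄ b1)) = 1->3, 2->3, 3->3
(b4 ⋄ b6) = 1->1, 2->1, 3->2
(((b5 ⋄ b3) ⋄ (b2 ⋄ b1)) ⋄ (b4 ⋄ b6)) = 1->3, 2->3, 3->3


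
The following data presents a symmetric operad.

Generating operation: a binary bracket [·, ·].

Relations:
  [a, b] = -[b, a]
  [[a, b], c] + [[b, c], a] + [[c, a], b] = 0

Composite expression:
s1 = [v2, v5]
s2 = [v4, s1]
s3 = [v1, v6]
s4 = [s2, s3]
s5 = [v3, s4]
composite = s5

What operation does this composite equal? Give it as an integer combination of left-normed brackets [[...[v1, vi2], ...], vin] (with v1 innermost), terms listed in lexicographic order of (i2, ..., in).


-[[[[[v1, v6], v2], v5], v4], v3] + [[[[[v1, v6], v4], v2], v5], v3] - [[[[[v1, v6], v4], v5], v2], v3] + [[[[[v1, v6], v5], v2], v4], v3]


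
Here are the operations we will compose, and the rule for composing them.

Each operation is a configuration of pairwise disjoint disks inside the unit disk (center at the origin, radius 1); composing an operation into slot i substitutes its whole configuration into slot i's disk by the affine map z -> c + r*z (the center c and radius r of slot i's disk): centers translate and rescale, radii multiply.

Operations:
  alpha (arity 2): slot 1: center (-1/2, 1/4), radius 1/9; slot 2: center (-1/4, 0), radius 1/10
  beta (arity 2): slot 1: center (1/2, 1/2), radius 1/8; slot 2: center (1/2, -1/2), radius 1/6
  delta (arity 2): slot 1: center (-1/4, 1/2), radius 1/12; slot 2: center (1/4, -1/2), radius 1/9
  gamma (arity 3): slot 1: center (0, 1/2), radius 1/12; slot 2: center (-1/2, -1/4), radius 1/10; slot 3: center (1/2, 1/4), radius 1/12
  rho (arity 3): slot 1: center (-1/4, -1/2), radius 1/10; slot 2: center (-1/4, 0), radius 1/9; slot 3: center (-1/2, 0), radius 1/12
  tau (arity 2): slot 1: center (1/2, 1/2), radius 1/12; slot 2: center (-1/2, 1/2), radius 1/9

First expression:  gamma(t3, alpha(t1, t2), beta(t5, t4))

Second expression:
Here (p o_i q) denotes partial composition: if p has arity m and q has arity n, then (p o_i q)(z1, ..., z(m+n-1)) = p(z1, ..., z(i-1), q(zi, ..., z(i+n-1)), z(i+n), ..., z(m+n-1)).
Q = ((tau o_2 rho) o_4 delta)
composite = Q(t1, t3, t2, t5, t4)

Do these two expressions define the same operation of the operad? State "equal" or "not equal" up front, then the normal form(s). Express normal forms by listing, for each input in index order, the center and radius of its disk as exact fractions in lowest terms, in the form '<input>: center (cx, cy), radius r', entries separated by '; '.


not equal; the first gives t1: center (-11/20, -9/40), radius 1/90; t2: center (-21/40, -1/4), radius 1/100; t3: center (0, 1/2), radius 1/12; t4: center (13/24, 5/24), radius 1/72; t5: center (13/24, 7/24), radius 1/96 and the second t1: center (1/2, 1/2), radius 1/12; t2: center (-19/36, 1/2), radius 1/81; t3: center (-19/36, 4/9), radius 1/90; t4: center (-239/432, 107/216), radius 1/972; t5: center (-241/432, 109/216), radius 1/1296

Normal form of the first expression: t1: center (-11/20, -9/40), radius 1/90; t2: center (-21/40, -1/4), radius 1/100; t3: center (0, 1/2), radius 1/12; t4: center (13/24, 5/24), radius 1/72; t5: center (13/24, 7/24), radius 1/96
Normal form of the second expression: t1: center (1/2, 1/2), radius 1/12; t2: center (-19/36, 1/2), radius 1/81; t3: center (-19/36, 4/9), radius 1/90; t4: center (-239/432, 107/216), radius 1/972; t5: center (-241/432, 109/216), radius 1/1296
Distinct normal forms: not equal.


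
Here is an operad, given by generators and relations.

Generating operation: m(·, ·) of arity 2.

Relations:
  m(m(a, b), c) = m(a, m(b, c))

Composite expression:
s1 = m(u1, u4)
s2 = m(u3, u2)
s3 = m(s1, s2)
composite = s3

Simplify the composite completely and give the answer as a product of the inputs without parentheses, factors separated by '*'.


Associativity of m dissolves the nesting; only the u-input order survives.
m(u1, u4) unparenthesizes to u1 * u4
m(u3, u2) unparenthesizes to u3 * u2
m(m(u1, u4), m(u3, u2)) unparenthesizes to u1 * u4 * u3 * u2

u1 * u4 * u3 * u2


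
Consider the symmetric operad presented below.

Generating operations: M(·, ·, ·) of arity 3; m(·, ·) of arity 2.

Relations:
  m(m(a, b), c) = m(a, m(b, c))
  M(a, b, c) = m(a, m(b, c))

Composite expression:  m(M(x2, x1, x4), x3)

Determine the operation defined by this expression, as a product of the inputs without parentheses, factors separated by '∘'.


The m-tree's shape is irrelevant; the x-reading-order decides.
M(x2, x1, x4) spells out as x2 ∘ x1 ∘ x4
m(M(x2, x1, x4), x3) spells out as x2 ∘ x1 ∘ x4 ∘ x3

x2 ∘ x1 ∘ x4 ∘ x3


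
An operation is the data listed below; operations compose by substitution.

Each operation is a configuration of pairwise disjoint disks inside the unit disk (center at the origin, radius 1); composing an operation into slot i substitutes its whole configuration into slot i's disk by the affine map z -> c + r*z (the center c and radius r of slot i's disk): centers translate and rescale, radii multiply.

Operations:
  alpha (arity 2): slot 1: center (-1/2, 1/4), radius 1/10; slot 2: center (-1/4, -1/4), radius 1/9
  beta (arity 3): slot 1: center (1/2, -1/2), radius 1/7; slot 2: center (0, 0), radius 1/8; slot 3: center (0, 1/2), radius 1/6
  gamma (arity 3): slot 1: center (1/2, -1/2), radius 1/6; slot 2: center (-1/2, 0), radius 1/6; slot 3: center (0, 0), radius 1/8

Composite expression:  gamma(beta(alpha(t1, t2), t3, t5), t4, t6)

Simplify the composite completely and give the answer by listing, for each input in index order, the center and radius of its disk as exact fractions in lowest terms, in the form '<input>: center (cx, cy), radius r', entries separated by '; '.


t1: center (4/7, -97/168), radius 1/420; t2: center (97/168, -33/56), radius 1/378; t3: center (1/2, -1/2), radius 1/48; t4: center (-1/2, 0), radius 1/6; t5: center (1/2, -5/12), radius 1/36; t6: center (0, 0), radius 1/8


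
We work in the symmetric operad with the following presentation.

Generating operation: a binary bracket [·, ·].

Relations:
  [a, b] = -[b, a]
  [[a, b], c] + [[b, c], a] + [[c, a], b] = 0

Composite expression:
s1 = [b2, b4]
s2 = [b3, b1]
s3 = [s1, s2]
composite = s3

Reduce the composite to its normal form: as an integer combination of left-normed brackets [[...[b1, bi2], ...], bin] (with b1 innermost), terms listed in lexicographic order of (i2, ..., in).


[[[b1, b3], b2], b4] - [[[b1, b3], b4], b2]

Antisymmetry and Jacobi reduce to b1-anchored left-normed brackets.
Composite bracket: [[b2, b4], [b3, b1]]
Applying ab - ba throughout gives 8 signed words (2^3 = 8).
The b1-initial words carry the normal form:
  from b1b3b2b4, sign +1: term +[[[b1, b3], b2], b4]
  from b1b3b4b2, sign -1: term -[[[b1, b3], b4], b2]


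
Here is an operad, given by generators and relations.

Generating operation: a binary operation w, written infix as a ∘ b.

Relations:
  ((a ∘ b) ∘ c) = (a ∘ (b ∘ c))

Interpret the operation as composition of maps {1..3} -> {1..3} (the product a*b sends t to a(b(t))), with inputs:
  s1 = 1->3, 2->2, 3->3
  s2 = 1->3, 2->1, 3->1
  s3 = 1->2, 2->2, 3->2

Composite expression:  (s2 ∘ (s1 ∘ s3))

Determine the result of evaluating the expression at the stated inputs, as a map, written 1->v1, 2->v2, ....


1->1, 2->1, 3->1

(s1 ∘ s3) = 1->2, 2->2, 3->2
(s2 ∘ (s1 ∘ s3)) = 1->1, 2->1, 3->1


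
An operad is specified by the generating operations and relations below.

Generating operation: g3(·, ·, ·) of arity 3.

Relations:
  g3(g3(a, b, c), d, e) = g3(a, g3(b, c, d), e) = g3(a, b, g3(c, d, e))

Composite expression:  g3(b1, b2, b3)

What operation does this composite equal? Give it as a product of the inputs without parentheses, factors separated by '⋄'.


b1 ⋄ b2 ⋄ b3


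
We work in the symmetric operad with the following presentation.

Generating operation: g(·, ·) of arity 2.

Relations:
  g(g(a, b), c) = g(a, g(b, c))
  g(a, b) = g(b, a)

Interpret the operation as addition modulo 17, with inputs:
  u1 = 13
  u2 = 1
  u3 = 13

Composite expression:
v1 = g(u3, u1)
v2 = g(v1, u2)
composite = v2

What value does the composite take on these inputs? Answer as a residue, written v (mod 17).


10 (mod 17)

g(u3, u1) = 9
g(g(u3, u1), u2) = 10


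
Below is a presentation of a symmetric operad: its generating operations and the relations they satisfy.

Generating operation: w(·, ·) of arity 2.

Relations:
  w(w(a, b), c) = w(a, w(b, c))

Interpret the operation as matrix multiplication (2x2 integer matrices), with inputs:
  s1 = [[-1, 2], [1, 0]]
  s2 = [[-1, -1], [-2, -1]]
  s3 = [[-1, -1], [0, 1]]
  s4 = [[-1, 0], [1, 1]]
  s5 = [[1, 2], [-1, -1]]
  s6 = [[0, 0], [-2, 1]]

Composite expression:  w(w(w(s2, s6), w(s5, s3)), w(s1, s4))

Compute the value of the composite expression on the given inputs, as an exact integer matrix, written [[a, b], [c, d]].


w(s2, s6) = [[2, -1], [2, -1]]
w(s5, s3) = [[-1, 1], [1, 0]]
w(w(s2, s6), w(s5, s3)) = [[-3, 2], [-3, 2]]
w(s1, s4) = [[3, 2], [-1, 0]]
w(w(w(s2, s6), w(s5, s3)), w(s1, s4)) = [[-11, -6], [-11, -6]]

[[-11, -6], [-11, -6]]
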